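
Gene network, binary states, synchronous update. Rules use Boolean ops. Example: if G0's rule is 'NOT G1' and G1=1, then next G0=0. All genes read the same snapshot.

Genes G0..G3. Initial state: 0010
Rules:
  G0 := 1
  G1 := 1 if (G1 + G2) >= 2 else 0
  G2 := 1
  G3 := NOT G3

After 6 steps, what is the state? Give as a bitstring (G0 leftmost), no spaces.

Step 1: G0=1(const) G1=(0+1>=2)=0 G2=1(const) G3=NOT G3=NOT 0=1 -> 1011
Step 2: G0=1(const) G1=(0+1>=2)=0 G2=1(const) G3=NOT G3=NOT 1=0 -> 1010
Step 3: G0=1(const) G1=(0+1>=2)=0 G2=1(const) G3=NOT G3=NOT 0=1 -> 1011
Step 4: G0=1(const) G1=(0+1>=2)=0 G2=1(const) G3=NOT G3=NOT 1=0 -> 1010
Step 5: G0=1(const) G1=(0+1>=2)=0 G2=1(const) G3=NOT G3=NOT 0=1 -> 1011
Step 6: G0=1(const) G1=(0+1>=2)=0 G2=1(const) G3=NOT G3=NOT 1=0 -> 1010

1010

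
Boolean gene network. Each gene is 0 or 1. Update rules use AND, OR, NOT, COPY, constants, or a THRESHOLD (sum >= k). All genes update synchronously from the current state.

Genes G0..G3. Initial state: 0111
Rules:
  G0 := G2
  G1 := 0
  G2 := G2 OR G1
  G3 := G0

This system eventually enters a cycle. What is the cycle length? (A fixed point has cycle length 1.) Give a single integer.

Answer: 1

Derivation:
Step 0: 0111
Step 1: G0=G2=1 G1=0(const) G2=G2|G1=1|1=1 G3=G0=0 -> 1010
Step 2: G0=G2=1 G1=0(const) G2=G2|G1=1|0=1 G3=G0=1 -> 1011
Step 3: G0=G2=1 G1=0(const) G2=G2|G1=1|0=1 G3=G0=1 -> 1011
State from step 3 equals state from step 2 -> cycle length 1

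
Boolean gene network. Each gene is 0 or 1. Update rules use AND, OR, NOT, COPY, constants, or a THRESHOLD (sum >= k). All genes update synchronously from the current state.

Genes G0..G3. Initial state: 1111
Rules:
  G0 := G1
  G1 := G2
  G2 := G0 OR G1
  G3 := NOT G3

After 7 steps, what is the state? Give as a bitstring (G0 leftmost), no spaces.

Step 1: G0=G1=1 G1=G2=1 G2=G0|G1=1|1=1 G3=NOT G3=NOT 1=0 -> 1110
Step 2: G0=G1=1 G1=G2=1 G2=G0|G1=1|1=1 G3=NOT G3=NOT 0=1 -> 1111
Step 3: G0=G1=1 G1=G2=1 G2=G0|G1=1|1=1 G3=NOT G3=NOT 1=0 -> 1110
Step 4: G0=G1=1 G1=G2=1 G2=G0|G1=1|1=1 G3=NOT G3=NOT 0=1 -> 1111
Step 5: G0=G1=1 G1=G2=1 G2=G0|G1=1|1=1 G3=NOT G3=NOT 1=0 -> 1110
Step 6: G0=G1=1 G1=G2=1 G2=G0|G1=1|1=1 G3=NOT G3=NOT 0=1 -> 1111
Step 7: G0=G1=1 G1=G2=1 G2=G0|G1=1|1=1 G3=NOT G3=NOT 1=0 -> 1110

1110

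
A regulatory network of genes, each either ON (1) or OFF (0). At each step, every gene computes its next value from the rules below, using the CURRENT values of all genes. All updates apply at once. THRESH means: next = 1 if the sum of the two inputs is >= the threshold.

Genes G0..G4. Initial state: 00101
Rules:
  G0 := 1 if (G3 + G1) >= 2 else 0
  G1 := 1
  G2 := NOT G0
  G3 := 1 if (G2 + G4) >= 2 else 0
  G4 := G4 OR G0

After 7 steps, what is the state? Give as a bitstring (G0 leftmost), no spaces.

Step 1: G0=(0+0>=2)=0 G1=1(const) G2=NOT G0=NOT 0=1 G3=(1+1>=2)=1 G4=G4|G0=1|0=1 -> 01111
Step 2: G0=(1+1>=2)=1 G1=1(const) G2=NOT G0=NOT 0=1 G3=(1+1>=2)=1 G4=G4|G0=1|0=1 -> 11111
Step 3: G0=(1+1>=2)=1 G1=1(const) G2=NOT G0=NOT 1=0 G3=(1+1>=2)=1 G4=G4|G0=1|1=1 -> 11011
Step 4: G0=(1+1>=2)=1 G1=1(const) G2=NOT G0=NOT 1=0 G3=(0+1>=2)=0 G4=G4|G0=1|1=1 -> 11001
Step 5: G0=(0+1>=2)=0 G1=1(const) G2=NOT G0=NOT 1=0 G3=(0+1>=2)=0 G4=G4|G0=1|1=1 -> 01001
Step 6: G0=(0+1>=2)=0 G1=1(const) G2=NOT G0=NOT 0=1 G3=(0+1>=2)=0 G4=G4|G0=1|0=1 -> 01101
Step 7: G0=(0+1>=2)=0 G1=1(const) G2=NOT G0=NOT 0=1 G3=(1+1>=2)=1 G4=G4|G0=1|0=1 -> 01111

01111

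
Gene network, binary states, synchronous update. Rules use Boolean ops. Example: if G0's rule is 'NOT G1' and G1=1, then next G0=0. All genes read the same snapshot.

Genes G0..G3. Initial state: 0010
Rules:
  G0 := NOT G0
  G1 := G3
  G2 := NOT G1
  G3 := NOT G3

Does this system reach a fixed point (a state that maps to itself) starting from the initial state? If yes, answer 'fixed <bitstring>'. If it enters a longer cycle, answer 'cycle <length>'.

Step 0: 0010
Step 1: G0=NOT G0=NOT 0=1 G1=G3=0 G2=NOT G1=NOT 0=1 G3=NOT G3=NOT 0=1 -> 1011
Step 2: G0=NOT G0=NOT 1=0 G1=G3=1 G2=NOT G1=NOT 0=1 G3=NOT G3=NOT 1=0 -> 0110
Step 3: G0=NOT G0=NOT 0=1 G1=G3=0 G2=NOT G1=NOT 1=0 G3=NOT G3=NOT 0=1 -> 1001
Step 4: G0=NOT G0=NOT 1=0 G1=G3=1 G2=NOT G1=NOT 0=1 G3=NOT G3=NOT 1=0 -> 0110
Cycle of length 2 starting at step 2 -> no fixed point

Answer: cycle 2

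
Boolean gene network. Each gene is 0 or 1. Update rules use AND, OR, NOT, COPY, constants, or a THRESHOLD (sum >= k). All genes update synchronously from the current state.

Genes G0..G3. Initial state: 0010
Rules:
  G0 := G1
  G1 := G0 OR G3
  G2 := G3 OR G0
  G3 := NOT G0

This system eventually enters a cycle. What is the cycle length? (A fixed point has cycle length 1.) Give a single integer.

Answer: 1

Derivation:
Step 0: 0010
Step 1: G0=G1=0 G1=G0|G3=0|0=0 G2=G3|G0=0|0=0 G3=NOT G0=NOT 0=1 -> 0001
Step 2: G0=G1=0 G1=G0|G3=0|1=1 G2=G3|G0=1|0=1 G3=NOT G0=NOT 0=1 -> 0111
Step 3: G0=G1=1 G1=G0|G3=0|1=1 G2=G3|G0=1|0=1 G3=NOT G0=NOT 0=1 -> 1111
Step 4: G0=G1=1 G1=G0|G3=1|1=1 G2=G3|G0=1|1=1 G3=NOT G0=NOT 1=0 -> 1110
Step 5: G0=G1=1 G1=G0|G3=1|0=1 G2=G3|G0=0|1=1 G3=NOT G0=NOT 1=0 -> 1110
State from step 5 equals state from step 4 -> cycle length 1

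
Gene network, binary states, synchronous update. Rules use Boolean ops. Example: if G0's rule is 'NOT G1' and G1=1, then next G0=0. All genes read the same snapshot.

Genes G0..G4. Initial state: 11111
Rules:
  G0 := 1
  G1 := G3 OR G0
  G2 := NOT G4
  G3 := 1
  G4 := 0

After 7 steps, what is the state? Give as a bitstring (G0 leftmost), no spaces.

Step 1: G0=1(const) G1=G3|G0=1|1=1 G2=NOT G4=NOT 1=0 G3=1(const) G4=0(const) -> 11010
Step 2: G0=1(const) G1=G3|G0=1|1=1 G2=NOT G4=NOT 0=1 G3=1(const) G4=0(const) -> 11110
Step 3: G0=1(const) G1=G3|G0=1|1=1 G2=NOT G4=NOT 0=1 G3=1(const) G4=0(const) -> 11110
Step 4: G0=1(const) G1=G3|G0=1|1=1 G2=NOT G4=NOT 0=1 G3=1(const) G4=0(const) -> 11110
Step 5: G0=1(const) G1=G3|G0=1|1=1 G2=NOT G4=NOT 0=1 G3=1(const) G4=0(const) -> 11110
Step 6: G0=1(const) G1=G3|G0=1|1=1 G2=NOT G4=NOT 0=1 G3=1(const) G4=0(const) -> 11110
Step 7: G0=1(const) G1=G3|G0=1|1=1 G2=NOT G4=NOT 0=1 G3=1(const) G4=0(const) -> 11110

11110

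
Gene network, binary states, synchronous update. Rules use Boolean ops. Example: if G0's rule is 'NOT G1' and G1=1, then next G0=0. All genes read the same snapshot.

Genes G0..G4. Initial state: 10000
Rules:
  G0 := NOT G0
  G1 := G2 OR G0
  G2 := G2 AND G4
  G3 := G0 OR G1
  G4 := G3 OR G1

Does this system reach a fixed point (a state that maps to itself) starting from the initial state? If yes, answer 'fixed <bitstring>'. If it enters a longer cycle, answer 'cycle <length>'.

Answer: cycle 2

Derivation:
Step 0: 10000
Step 1: G0=NOT G0=NOT 1=0 G1=G2|G0=0|1=1 G2=G2&G4=0&0=0 G3=G0|G1=1|0=1 G4=G3|G1=0|0=0 -> 01010
Step 2: G0=NOT G0=NOT 0=1 G1=G2|G0=0|0=0 G2=G2&G4=0&0=0 G3=G0|G1=0|1=1 G4=G3|G1=1|1=1 -> 10011
Step 3: G0=NOT G0=NOT 1=0 G1=G2|G0=0|1=1 G2=G2&G4=0&1=0 G3=G0|G1=1|0=1 G4=G3|G1=1|0=1 -> 01011
Step 4: G0=NOT G0=NOT 0=1 G1=G2|G0=0|0=0 G2=G2&G4=0&1=0 G3=G0|G1=0|1=1 G4=G3|G1=1|1=1 -> 10011
Cycle of length 2 starting at step 2 -> no fixed point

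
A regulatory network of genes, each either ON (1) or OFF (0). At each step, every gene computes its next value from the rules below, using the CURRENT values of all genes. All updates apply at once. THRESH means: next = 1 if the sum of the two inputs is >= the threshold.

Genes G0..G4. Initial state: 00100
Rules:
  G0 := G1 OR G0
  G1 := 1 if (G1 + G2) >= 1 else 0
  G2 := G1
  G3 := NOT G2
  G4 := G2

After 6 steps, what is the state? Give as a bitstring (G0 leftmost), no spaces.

Step 1: G0=G1|G0=0|0=0 G1=(0+1>=1)=1 G2=G1=0 G3=NOT G2=NOT 1=0 G4=G2=1 -> 01001
Step 2: G0=G1|G0=1|0=1 G1=(1+0>=1)=1 G2=G1=1 G3=NOT G2=NOT 0=1 G4=G2=0 -> 11110
Step 3: G0=G1|G0=1|1=1 G1=(1+1>=1)=1 G2=G1=1 G3=NOT G2=NOT 1=0 G4=G2=1 -> 11101
Step 4: G0=G1|G0=1|1=1 G1=(1+1>=1)=1 G2=G1=1 G3=NOT G2=NOT 1=0 G4=G2=1 -> 11101
Step 5: G0=G1|G0=1|1=1 G1=(1+1>=1)=1 G2=G1=1 G3=NOT G2=NOT 1=0 G4=G2=1 -> 11101
Step 6: G0=G1|G0=1|1=1 G1=(1+1>=1)=1 G2=G1=1 G3=NOT G2=NOT 1=0 G4=G2=1 -> 11101

11101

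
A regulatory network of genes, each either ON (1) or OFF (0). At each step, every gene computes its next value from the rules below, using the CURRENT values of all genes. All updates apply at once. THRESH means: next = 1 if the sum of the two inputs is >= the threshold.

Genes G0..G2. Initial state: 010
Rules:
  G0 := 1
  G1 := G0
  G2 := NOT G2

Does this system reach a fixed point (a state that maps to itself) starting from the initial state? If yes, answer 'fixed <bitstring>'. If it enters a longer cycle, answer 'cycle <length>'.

Answer: cycle 2

Derivation:
Step 0: 010
Step 1: G0=1(const) G1=G0=0 G2=NOT G2=NOT 0=1 -> 101
Step 2: G0=1(const) G1=G0=1 G2=NOT G2=NOT 1=0 -> 110
Step 3: G0=1(const) G1=G0=1 G2=NOT G2=NOT 0=1 -> 111
Step 4: G0=1(const) G1=G0=1 G2=NOT G2=NOT 1=0 -> 110
Cycle of length 2 starting at step 2 -> no fixed point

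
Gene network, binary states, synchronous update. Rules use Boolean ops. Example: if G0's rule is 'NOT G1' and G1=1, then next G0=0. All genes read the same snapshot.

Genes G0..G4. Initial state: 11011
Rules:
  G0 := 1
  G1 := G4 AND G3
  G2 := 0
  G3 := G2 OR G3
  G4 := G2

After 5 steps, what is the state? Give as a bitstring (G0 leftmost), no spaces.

Step 1: G0=1(const) G1=G4&G3=1&1=1 G2=0(const) G3=G2|G3=0|1=1 G4=G2=0 -> 11010
Step 2: G0=1(const) G1=G4&G3=0&1=0 G2=0(const) G3=G2|G3=0|1=1 G4=G2=0 -> 10010
Step 3: G0=1(const) G1=G4&G3=0&1=0 G2=0(const) G3=G2|G3=0|1=1 G4=G2=0 -> 10010
Step 4: G0=1(const) G1=G4&G3=0&1=0 G2=0(const) G3=G2|G3=0|1=1 G4=G2=0 -> 10010
Step 5: G0=1(const) G1=G4&G3=0&1=0 G2=0(const) G3=G2|G3=0|1=1 G4=G2=0 -> 10010

10010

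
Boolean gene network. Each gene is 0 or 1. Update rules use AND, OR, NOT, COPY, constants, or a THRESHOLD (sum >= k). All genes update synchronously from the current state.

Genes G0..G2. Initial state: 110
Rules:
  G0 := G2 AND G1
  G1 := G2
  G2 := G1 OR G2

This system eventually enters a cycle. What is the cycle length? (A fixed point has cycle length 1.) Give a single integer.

Answer: 1

Derivation:
Step 0: 110
Step 1: G0=G2&G1=0&1=0 G1=G2=0 G2=G1|G2=1|0=1 -> 001
Step 2: G0=G2&G1=1&0=0 G1=G2=1 G2=G1|G2=0|1=1 -> 011
Step 3: G0=G2&G1=1&1=1 G1=G2=1 G2=G1|G2=1|1=1 -> 111
Step 4: G0=G2&G1=1&1=1 G1=G2=1 G2=G1|G2=1|1=1 -> 111
State from step 4 equals state from step 3 -> cycle length 1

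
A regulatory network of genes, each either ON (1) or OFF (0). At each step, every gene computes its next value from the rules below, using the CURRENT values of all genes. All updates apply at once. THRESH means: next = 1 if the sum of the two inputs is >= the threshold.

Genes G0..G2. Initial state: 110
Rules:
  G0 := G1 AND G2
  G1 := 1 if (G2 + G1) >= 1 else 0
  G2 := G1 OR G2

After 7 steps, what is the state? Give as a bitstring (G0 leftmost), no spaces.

Step 1: G0=G1&G2=1&0=0 G1=(0+1>=1)=1 G2=G1|G2=1|0=1 -> 011
Step 2: G0=G1&G2=1&1=1 G1=(1+1>=1)=1 G2=G1|G2=1|1=1 -> 111
Step 3: G0=G1&G2=1&1=1 G1=(1+1>=1)=1 G2=G1|G2=1|1=1 -> 111
Step 4: G0=G1&G2=1&1=1 G1=(1+1>=1)=1 G2=G1|G2=1|1=1 -> 111
Step 5: G0=G1&G2=1&1=1 G1=(1+1>=1)=1 G2=G1|G2=1|1=1 -> 111
Step 6: G0=G1&G2=1&1=1 G1=(1+1>=1)=1 G2=G1|G2=1|1=1 -> 111
Step 7: G0=G1&G2=1&1=1 G1=(1+1>=1)=1 G2=G1|G2=1|1=1 -> 111

111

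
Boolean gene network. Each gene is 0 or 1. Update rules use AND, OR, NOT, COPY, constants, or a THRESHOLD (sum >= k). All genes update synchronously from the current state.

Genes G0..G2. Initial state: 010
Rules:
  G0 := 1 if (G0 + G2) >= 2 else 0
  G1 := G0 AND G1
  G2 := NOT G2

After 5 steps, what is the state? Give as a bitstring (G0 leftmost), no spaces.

Step 1: G0=(0+0>=2)=0 G1=G0&G1=0&1=0 G2=NOT G2=NOT 0=1 -> 001
Step 2: G0=(0+1>=2)=0 G1=G0&G1=0&0=0 G2=NOT G2=NOT 1=0 -> 000
Step 3: G0=(0+0>=2)=0 G1=G0&G1=0&0=0 G2=NOT G2=NOT 0=1 -> 001
Step 4: G0=(0+1>=2)=0 G1=G0&G1=0&0=0 G2=NOT G2=NOT 1=0 -> 000
Step 5: G0=(0+0>=2)=0 G1=G0&G1=0&0=0 G2=NOT G2=NOT 0=1 -> 001

001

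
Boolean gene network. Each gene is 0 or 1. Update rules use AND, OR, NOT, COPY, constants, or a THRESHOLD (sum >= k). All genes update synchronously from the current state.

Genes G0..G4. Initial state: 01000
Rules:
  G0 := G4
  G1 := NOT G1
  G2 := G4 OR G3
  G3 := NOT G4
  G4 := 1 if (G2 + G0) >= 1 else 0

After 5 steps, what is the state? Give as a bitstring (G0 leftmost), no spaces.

Step 1: G0=G4=0 G1=NOT G1=NOT 1=0 G2=G4|G3=0|0=0 G3=NOT G4=NOT 0=1 G4=(0+0>=1)=0 -> 00010
Step 2: G0=G4=0 G1=NOT G1=NOT 0=1 G2=G4|G3=0|1=1 G3=NOT G4=NOT 0=1 G4=(0+0>=1)=0 -> 01110
Step 3: G0=G4=0 G1=NOT G1=NOT 1=0 G2=G4|G3=0|1=1 G3=NOT G4=NOT 0=1 G4=(1+0>=1)=1 -> 00111
Step 4: G0=G4=1 G1=NOT G1=NOT 0=1 G2=G4|G3=1|1=1 G3=NOT G4=NOT 1=0 G4=(1+0>=1)=1 -> 11101
Step 5: G0=G4=1 G1=NOT G1=NOT 1=0 G2=G4|G3=1|0=1 G3=NOT G4=NOT 1=0 G4=(1+1>=1)=1 -> 10101

10101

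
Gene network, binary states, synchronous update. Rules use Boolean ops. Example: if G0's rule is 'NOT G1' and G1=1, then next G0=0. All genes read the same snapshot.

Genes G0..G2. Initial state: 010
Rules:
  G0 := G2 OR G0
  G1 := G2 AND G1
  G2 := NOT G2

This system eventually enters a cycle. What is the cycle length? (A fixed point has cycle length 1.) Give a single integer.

Answer: 2

Derivation:
Step 0: 010
Step 1: G0=G2|G0=0|0=0 G1=G2&G1=0&1=0 G2=NOT G2=NOT 0=1 -> 001
Step 2: G0=G2|G0=1|0=1 G1=G2&G1=1&0=0 G2=NOT G2=NOT 1=0 -> 100
Step 3: G0=G2|G0=0|1=1 G1=G2&G1=0&0=0 G2=NOT G2=NOT 0=1 -> 101
Step 4: G0=G2|G0=1|1=1 G1=G2&G1=1&0=0 G2=NOT G2=NOT 1=0 -> 100
State from step 4 equals state from step 2 -> cycle length 2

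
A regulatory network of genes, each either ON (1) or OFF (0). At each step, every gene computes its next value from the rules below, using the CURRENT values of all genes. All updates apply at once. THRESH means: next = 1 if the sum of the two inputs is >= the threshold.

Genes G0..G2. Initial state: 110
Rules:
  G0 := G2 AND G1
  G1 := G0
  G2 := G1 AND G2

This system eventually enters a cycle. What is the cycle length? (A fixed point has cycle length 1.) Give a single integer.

Step 0: 110
Step 1: G0=G2&G1=0&1=0 G1=G0=1 G2=G1&G2=1&0=0 -> 010
Step 2: G0=G2&G1=0&1=0 G1=G0=0 G2=G1&G2=1&0=0 -> 000
Step 3: G0=G2&G1=0&0=0 G1=G0=0 G2=G1&G2=0&0=0 -> 000
State from step 3 equals state from step 2 -> cycle length 1

Answer: 1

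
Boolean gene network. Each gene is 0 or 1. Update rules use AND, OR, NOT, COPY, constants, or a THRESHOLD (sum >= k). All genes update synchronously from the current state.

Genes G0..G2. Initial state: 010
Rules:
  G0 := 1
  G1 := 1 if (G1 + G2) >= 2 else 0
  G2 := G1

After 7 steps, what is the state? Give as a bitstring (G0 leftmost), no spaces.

Step 1: G0=1(const) G1=(1+0>=2)=0 G2=G1=1 -> 101
Step 2: G0=1(const) G1=(0+1>=2)=0 G2=G1=0 -> 100
Step 3: G0=1(const) G1=(0+0>=2)=0 G2=G1=0 -> 100
Step 4: G0=1(const) G1=(0+0>=2)=0 G2=G1=0 -> 100
Step 5: G0=1(const) G1=(0+0>=2)=0 G2=G1=0 -> 100
Step 6: G0=1(const) G1=(0+0>=2)=0 G2=G1=0 -> 100
Step 7: G0=1(const) G1=(0+0>=2)=0 G2=G1=0 -> 100

100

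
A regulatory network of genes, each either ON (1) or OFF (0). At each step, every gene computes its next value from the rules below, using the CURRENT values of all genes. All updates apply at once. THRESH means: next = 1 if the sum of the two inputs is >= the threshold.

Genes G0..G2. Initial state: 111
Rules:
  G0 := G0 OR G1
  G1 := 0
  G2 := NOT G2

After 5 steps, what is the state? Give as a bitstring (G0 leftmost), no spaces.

Step 1: G0=G0|G1=1|1=1 G1=0(const) G2=NOT G2=NOT 1=0 -> 100
Step 2: G0=G0|G1=1|0=1 G1=0(const) G2=NOT G2=NOT 0=1 -> 101
Step 3: G0=G0|G1=1|0=1 G1=0(const) G2=NOT G2=NOT 1=0 -> 100
Step 4: G0=G0|G1=1|0=1 G1=0(const) G2=NOT G2=NOT 0=1 -> 101
Step 5: G0=G0|G1=1|0=1 G1=0(const) G2=NOT G2=NOT 1=0 -> 100

100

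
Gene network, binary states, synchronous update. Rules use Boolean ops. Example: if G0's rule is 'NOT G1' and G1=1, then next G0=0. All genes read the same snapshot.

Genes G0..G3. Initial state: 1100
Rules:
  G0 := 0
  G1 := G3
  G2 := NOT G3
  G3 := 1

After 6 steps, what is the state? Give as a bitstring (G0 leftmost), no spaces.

Step 1: G0=0(const) G1=G3=0 G2=NOT G3=NOT 0=1 G3=1(const) -> 0011
Step 2: G0=0(const) G1=G3=1 G2=NOT G3=NOT 1=0 G3=1(const) -> 0101
Step 3: G0=0(const) G1=G3=1 G2=NOT G3=NOT 1=0 G3=1(const) -> 0101
Step 4: G0=0(const) G1=G3=1 G2=NOT G3=NOT 1=0 G3=1(const) -> 0101
Step 5: G0=0(const) G1=G3=1 G2=NOT G3=NOT 1=0 G3=1(const) -> 0101
Step 6: G0=0(const) G1=G3=1 G2=NOT G3=NOT 1=0 G3=1(const) -> 0101

0101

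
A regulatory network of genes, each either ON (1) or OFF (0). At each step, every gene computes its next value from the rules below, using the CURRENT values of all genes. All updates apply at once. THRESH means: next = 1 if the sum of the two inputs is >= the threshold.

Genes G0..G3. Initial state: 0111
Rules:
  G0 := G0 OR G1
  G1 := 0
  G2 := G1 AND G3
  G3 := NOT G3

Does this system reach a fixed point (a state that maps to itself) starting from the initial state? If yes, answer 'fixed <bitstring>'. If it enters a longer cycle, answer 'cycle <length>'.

Answer: cycle 2

Derivation:
Step 0: 0111
Step 1: G0=G0|G1=0|1=1 G1=0(const) G2=G1&G3=1&1=1 G3=NOT G3=NOT 1=0 -> 1010
Step 2: G0=G0|G1=1|0=1 G1=0(const) G2=G1&G3=0&0=0 G3=NOT G3=NOT 0=1 -> 1001
Step 3: G0=G0|G1=1|0=1 G1=0(const) G2=G1&G3=0&1=0 G3=NOT G3=NOT 1=0 -> 1000
Step 4: G0=G0|G1=1|0=1 G1=0(const) G2=G1&G3=0&0=0 G3=NOT G3=NOT 0=1 -> 1001
Cycle of length 2 starting at step 2 -> no fixed point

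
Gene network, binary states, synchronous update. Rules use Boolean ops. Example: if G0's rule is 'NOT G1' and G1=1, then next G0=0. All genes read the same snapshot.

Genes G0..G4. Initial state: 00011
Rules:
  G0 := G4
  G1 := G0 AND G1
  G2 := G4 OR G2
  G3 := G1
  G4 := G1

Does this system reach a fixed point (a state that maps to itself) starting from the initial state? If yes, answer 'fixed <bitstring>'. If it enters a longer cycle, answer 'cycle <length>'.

Answer: fixed 00100

Derivation:
Step 0: 00011
Step 1: G0=G4=1 G1=G0&G1=0&0=0 G2=G4|G2=1|0=1 G3=G1=0 G4=G1=0 -> 10100
Step 2: G0=G4=0 G1=G0&G1=1&0=0 G2=G4|G2=0|1=1 G3=G1=0 G4=G1=0 -> 00100
Step 3: G0=G4=0 G1=G0&G1=0&0=0 G2=G4|G2=0|1=1 G3=G1=0 G4=G1=0 -> 00100
Fixed point reached at step 2: 00100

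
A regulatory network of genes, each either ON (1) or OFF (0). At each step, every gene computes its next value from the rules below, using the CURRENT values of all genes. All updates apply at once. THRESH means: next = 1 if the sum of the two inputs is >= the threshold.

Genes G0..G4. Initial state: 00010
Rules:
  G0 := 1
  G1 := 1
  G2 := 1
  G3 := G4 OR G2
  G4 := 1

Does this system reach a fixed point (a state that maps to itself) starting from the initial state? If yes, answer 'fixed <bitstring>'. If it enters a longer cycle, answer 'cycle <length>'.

Answer: fixed 11111

Derivation:
Step 0: 00010
Step 1: G0=1(const) G1=1(const) G2=1(const) G3=G4|G2=0|0=0 G4=1(const) -> 11101
Step 2: G0=1(const) G1=1(const) G2=1(const) G3=G4|G2=1|1=1 G4=1(const) -> 11111
Step 3: G0=1(const) G1=1(const) G2=1(const) G3=G4|G2=1|1=1 G4=1(const) -> 11111
Fixed point reached at step 2: 11111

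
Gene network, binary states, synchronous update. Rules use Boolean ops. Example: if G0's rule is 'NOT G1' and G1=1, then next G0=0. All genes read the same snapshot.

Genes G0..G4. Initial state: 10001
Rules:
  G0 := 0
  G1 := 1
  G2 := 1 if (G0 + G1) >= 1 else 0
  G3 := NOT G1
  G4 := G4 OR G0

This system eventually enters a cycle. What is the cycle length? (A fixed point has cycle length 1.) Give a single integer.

Step 0: 10001
Step 1: G0=0(const) G1=1(const) G2=(1+0>=1)=1 G3=NOT G1=NOT 0=1 G4=G4|G0=1|1=1 -> 01111
Step 2: G0=0(const) G1=1(const) G2=(0+1>=1)=1 G3=NOT G1=NOT 1=0 G4=G4|G0=1|0=1 -> 01101
Step 3: G0=0(const) G1=1(const) G2=(0+1>=1)=1 G3=NOT G1=NOT 1=0 G4=G4|G0=1|0=1 -> 01101
State from step 3 equals state from step 2 -> cycle length 1

Answer: 1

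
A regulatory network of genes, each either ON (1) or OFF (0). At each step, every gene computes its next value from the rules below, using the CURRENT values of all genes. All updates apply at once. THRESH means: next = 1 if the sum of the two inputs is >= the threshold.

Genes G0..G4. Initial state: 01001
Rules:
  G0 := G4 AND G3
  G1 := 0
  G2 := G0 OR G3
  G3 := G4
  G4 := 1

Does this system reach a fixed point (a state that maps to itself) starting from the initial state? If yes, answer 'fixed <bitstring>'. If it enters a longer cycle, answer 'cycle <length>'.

Answer: fixed 10111

Derivation:
Step 0: 01001
Step 1: G0=G4&G3=1&0=0 G1=0(const) G2=G0|G3=0|0=0 G3=G4=1 G4=1(const) -> 00011
Step 2: G0=G4&G3=1&1=1 G1=0(const) G2=G0|G3=0|1=1 G3=G4=1 G4=1(const) -> 10111
Step 3: G0=G4&G3=1&1=1 G1=0(const) G2=G0|G3=1|1=1 G3=G4=1 G4=1(const) -> 10111
Fixed point reached at step 2: 10111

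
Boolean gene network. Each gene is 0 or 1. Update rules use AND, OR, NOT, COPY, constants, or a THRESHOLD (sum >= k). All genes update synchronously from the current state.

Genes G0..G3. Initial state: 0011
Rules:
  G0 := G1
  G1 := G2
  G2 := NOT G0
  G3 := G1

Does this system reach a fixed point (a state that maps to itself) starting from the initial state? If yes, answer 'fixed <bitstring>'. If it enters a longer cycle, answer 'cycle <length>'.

Step 0: 0011
Step 1: G0=G1=0 G1=G2=1 G2=NOT G0=NOT 0=1 G3=G1=0 -> 0110
Step 2: G0=G1=1 G1=G2=1 G2=NOT G0=NOT 0=1 G3=G1=1 -> 1111
Step 3: G0=G1=1 G1=G2=1 G2=NOT G0=NOT 1=0 G3=G1=1 -> 1101
Step 4: G0=G1=1 G1=G2=0 G2=NOT G0=NOT 1=0 G3=G1=1 -> 1001
Step 5: G0=G1=0 G1=G2=0 G2=NOT G0=NOT 1=0 G3=G1=0 -> 0000
Step 6: G0=G1=0 G1=G2=0 G2=NOT G0=NOT 0=1 G3=G1=0 -> 0010
Step 7: G0=G1=0 G1=G2=1 G2=NOT G0=NOT 0=1 G3=G1=0 -> 0110
Cycle of length 6 starting at step 1 -> no fixed point

Answer: cycle 6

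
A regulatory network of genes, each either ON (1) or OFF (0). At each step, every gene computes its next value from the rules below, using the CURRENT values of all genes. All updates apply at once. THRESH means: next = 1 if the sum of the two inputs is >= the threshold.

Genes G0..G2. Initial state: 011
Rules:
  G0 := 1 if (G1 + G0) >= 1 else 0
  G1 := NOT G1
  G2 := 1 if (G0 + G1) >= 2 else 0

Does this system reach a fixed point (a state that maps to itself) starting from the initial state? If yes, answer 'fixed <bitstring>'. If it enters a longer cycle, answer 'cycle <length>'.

Step 0: 011
Step 1: G0=(1+0>=1)=1 G1=NOT G1=NOT 1=0 G2=(0+1>=2)=0 -> 100
Step 2: G0=(0+1>=1)=1 G1=NOT G1=NOT 0=1 G2=(1+0>=2)=0 -> 110
Step 3: G0=(1+1>=1)=1 G1=NOT G1=NOT 1=0 G2=(1+1>=2)=1 -> 101
Step 4: G0=(0+1>=1)=1 G1=NOT G1=NOT 0=1 G2=(1+0>=2)=0 -> 110
Cycle of length 2 starting at step 2 -> no fixed point

Answer: cycle 2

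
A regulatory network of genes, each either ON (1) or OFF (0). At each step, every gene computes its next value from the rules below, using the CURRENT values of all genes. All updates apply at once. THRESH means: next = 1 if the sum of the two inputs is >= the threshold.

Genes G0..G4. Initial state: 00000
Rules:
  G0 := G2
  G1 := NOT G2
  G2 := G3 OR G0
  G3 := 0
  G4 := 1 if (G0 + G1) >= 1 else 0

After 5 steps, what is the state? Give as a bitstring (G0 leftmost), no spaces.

Step 1: G0=G2=0 G1=NOT G2=NOT 0=1 G2=G3|G0=0|0=0 G3=0(const) G4=(0+0>=1)=0 -> 01000
Step 2: G0=G2=0 G1=NOT G2=NOT 0=1 G2=G3|G0=0|0=0 G3=0(const) G4=(0+1>=1)=1 -> 01001
Step 3: G0=G2=0 G1=NOT G2=NOT 0=1 G2=G3|G0=0|0=0 G3=0(const) G4=(0+1>=1)=1 -> 01001
Step 4: G0=G2=0 G1=NOT G2=NOT 0=1 G2=G3|G0=0|0=0 G3=0(const) G4=(0+1>=1)=1 -> 01001
Step 5: G0=G2=0 G1=NOT G2=NOT 0=1 G2=G3|G0=0|0=0 G3=0(const) G4=(0+1>=1)=1 -> 01001

01001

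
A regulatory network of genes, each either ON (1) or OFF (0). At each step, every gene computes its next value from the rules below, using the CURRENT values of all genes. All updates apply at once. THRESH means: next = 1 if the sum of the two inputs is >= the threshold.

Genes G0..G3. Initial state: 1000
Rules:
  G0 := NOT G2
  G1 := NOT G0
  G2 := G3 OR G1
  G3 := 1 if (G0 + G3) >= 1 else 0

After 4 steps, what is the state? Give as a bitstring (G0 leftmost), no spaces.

Step 1: G0=NOT G2=NOT 0=1 G1=NOT G0=NOT 1=0 G2=G3|G1=0|0=0 G3=(1+0>=1)=1 -> 1001
Step 2: G0=NOT G2=NOT 0=1 G1=NOT G0=NOT 1=0 G2=G3|G1=1|0=1 G3=(1+1>=1)=1 -> 1011
Step 3: G0=NOT G2=NOT 1=0 G1=NOT G0=NOT 1=0 G2=G3|G1=1|0=1 G3=(1+1>=1)=1 -> 0011
Step 4: G0=NOT G2=NOT 1=0 G1=NOT G0=NOT 0=1 G2=G3|G1=1|0=1 G3=(0+1>=1)=1 -> 0111

0111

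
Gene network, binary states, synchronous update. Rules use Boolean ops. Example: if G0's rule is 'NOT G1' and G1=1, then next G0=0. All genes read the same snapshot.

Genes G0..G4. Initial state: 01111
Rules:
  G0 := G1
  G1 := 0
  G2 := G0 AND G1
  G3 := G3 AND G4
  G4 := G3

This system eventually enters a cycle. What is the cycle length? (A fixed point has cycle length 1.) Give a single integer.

Answer: 1

Derivation:
Step 0: 01111
Step 1: G0=G1=1 G1=0(const) G2=G0&G1=0&1=0 G3=G3&G4=1&1=1 G4=G3=1 -> 10011
Step 2: G0=G1=0 G1=0(const) G2=G0&G1=1&0=0 G3=G3&G4=1&1=1 G4=G3=1 -> 00011
Step 3: G0=G1=0 G1=0(const) G2=G0&G1=0&0=0 G3=G3&G4=1&1=1 G4=G3=1 -> 00011
State from step 3 equals state from step 2 -> cycle length 1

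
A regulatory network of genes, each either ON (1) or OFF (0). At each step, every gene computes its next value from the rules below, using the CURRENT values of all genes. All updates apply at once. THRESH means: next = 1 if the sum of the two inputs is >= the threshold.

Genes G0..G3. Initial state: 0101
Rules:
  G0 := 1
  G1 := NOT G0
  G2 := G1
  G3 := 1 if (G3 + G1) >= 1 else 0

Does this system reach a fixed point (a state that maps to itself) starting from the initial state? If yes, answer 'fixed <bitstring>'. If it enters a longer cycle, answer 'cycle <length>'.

Answer: fixed 1001

Derivation:
Step 0: 0101
Step 1: G0=1(const) G1=NOT G0=NOT 0=1 G2=G1=1 G3=(1+1>=1)=1 -> 1111
Step 2: G0=1(const) G1=NOT G0=NOT 1=0 G2=G1=1 G3=(1+1>=1)=1 -> 1011
Step 3: G0=1(const) G1=NOT G0=NOT 1=0 G2=G1=0 G3=(1+0>=1)=1 -> 1001
Step 4: G0=1(const) G1=NOT G0=NOT 1=0 G2=G1=0 G3=(1+0>=1)=1 -> 1001
Fixed point reached at step 3: 1001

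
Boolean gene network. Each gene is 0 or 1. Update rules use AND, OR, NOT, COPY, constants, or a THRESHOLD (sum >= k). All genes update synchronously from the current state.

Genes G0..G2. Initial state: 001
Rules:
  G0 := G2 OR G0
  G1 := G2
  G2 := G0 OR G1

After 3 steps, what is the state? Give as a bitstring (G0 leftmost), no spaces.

Step 1: G0=G2|G0=1|0=1 G1=G2=1 G2=G0|G1=0|0=0 -> 110
Step 2: G0=G2|G0=0|1=1 G1=G2=0 G2=G0|G1=1|1=1 -> 101
Step 3: G0=G2|G0=1|1=1 G1=G2=1 G2=G0|G1=1|0=1 -> 111

111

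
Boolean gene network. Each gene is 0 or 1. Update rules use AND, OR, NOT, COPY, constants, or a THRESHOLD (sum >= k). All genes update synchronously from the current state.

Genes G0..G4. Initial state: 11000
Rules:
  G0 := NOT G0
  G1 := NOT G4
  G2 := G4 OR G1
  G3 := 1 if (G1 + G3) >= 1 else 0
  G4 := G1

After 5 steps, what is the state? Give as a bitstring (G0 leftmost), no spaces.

Step 1: G0=NOT G0=NOT 1=0 G1=NOT G4=NOT 0=1 G2=G4|G1=0|1=1 G3=(1+0>=1)=1 G4=G1=1 -> 01111
Step 2: G0=NOT G0=NOT 0=1 G1=NOT G4=NOT 1=0 G2=G4|G1=1|1=1 G3=(1+1>=1)=1 G4=G1=1 -> 10111
Step 3: G0=NOT G0=NOT 1=0 G1=NOT G4=NOT 1=0 G2=G4|G1=1|0=1 G3=(0+1>=1)=1 G4=G1=0 -> 00110
Step 4: G0=NOT G0=NOT 0=1 G1=NOT G4=NOT 0=1 G2=G4|G1=0|0=0 G3=(0+1>=1)=1 G4=G1=0 -> 11010
Step 5: G0=NOT G0=NOT 1=0 G1=NOT G4=NOT 0=1 G2=G4|G1=0|1=1 G3=(1+1>=1)=1 G4=G1=1 -> 01111

01111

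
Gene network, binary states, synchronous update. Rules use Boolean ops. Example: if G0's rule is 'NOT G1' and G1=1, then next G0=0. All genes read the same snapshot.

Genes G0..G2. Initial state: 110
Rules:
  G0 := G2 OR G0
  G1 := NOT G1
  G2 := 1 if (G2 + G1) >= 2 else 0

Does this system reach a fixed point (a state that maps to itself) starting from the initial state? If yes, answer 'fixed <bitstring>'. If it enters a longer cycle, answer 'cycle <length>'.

Answer: cycle 2

Derivation:
Step 0: 110
Step 1: G0=G2|G0=0|1=1 G1=NOT G1=NOT 1=0 G2=(0+1>=2)=0 -> 100
Step 2: G0=G2|G0=0|1=1 G1=NOT G1=NOT 0=1 G2=(0+0>=2)=0 -> 110
Cycle of length 2 starting at step 0 -> no fixed point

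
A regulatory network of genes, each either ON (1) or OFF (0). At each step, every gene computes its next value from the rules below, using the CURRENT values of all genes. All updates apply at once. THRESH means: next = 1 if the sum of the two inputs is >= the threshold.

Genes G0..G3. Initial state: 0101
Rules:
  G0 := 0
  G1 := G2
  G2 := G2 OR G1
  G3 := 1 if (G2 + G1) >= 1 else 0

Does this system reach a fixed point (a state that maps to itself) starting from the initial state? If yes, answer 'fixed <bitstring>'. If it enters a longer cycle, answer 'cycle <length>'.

Answer: fixed 0111

Derivation:
Step 0: 0101
Step 1: G0=0(const) G1=G2=0 G2=G2|G1=0|1=1 G3=(0+1>=1)=1 -> 0011
Step 2: G0=0(const) G1=G2=1 G2=G2|G1=1|0=1 G3=(1+0>=1)=1 -> 0111
Step 3: G0=0(const) G1=G2=1 G2=G2|G1=1|1=1 G3=(1+1>=1)=1 -> 0111
Fixed point reached at step 2: 0111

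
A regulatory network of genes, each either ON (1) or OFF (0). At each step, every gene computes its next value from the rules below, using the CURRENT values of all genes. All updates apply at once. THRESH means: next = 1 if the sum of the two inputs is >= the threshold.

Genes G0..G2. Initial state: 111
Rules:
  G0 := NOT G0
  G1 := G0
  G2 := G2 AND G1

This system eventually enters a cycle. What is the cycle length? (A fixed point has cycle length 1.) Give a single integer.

Step 0: 111
Step 1: G0=NOT G0=NOT 1=0 G1=G0=1 G2=G2&G1=1&1=1 -> 011
Step 2: G0=NOT G0=NOT 0=1 G1=G0=0 G2=G2&G1=1&1=1 -> 101
Step 3: G0=NOT G0=NOT 1=0 G1=G0=1 G2=G2&G1=1&0=0 -> 010
Step 4: G0=NOT G0=NOT 0=1 G1=G0=0 G2=G2&G1=0&1=0 -> 100
Step 5: G0=NOT G0=NOT 1=0 G1=G0=1 G2=G2&G1=0&0=0 -> 010
State from step 5 equals state from step 3 -> cycle length 2

Answer: 2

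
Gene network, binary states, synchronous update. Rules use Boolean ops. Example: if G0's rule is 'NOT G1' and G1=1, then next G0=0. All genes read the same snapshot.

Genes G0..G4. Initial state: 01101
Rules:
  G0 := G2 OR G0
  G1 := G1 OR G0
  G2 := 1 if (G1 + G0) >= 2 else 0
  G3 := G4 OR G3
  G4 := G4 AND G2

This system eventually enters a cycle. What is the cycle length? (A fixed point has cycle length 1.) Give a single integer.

Answer: 1

Derivation:
Step 0: 01101
Step 1: G0=G2|G0=1|0=1 G1=G1|G0=1|0=1 G2=(1+0>=2)=0 G3=G4|G3=1|0=1 G4=G4&G2=1&1=1 -> 11011
Step 2: G0=G2|G0=0|1=1 G1=G1|G0=1|1=1 G2=(1+1>=2)=1 G3=G4|G3=1|1=1 G4=G4&G2=1&0=0 -> 11110
Step 3: G0=G2|G0=1|1=1 G1=G1|G0=1|1=1 G2=(1+1>=2)=1 G3=G4|G3=0|1=1 G4=G4&G2=0&1=0 -> 11110
State from step 3 equals state from step 2 -> cycle length 1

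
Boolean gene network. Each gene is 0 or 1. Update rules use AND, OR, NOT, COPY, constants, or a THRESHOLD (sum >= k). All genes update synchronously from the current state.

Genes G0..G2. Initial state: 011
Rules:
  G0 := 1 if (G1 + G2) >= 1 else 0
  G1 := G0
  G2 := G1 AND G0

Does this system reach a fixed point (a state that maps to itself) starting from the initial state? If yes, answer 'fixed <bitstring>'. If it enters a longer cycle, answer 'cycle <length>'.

Answer: cycle 2

Derivation:
Step 0: 011
Step 1: G0=(1+1>=1)=1 G1=G0=0 G2=G1&G0=1&0=0 -> 100
Step 2: G0=(0+0>=1)=0 G1=G0=1 G2=G1&G0=0&1=0 -> 010
Step 3: G0=(1+0>=1)=1 G1=G0=0 G2=G1&G0=1&0=0 -> 100
Cycle of length 2 starting at step 1 -> no fixed point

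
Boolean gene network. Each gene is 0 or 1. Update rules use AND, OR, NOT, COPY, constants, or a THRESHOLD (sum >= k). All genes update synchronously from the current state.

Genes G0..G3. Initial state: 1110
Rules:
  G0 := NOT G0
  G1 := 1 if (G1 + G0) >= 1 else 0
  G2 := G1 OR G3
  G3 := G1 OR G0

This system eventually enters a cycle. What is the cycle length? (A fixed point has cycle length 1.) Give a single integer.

Step 0: 1110
Step 1: G0=NOT G0=NOT 1=0 G1=(1+1>=1)=1 G2=G1|G3=1|0=1 G3=G1|G0=1|1=1 -> 0111
Step 2: G0=NOT G0=NOT 0=1 G1=(1+0>=1)=1 G2=G1|G3=1|1=1 G3=G1|G0=1|0=1 -> 1111
Step 3: G0=NOT G0=NOT 1=0 G1=(1+1>=1)=1 G2=G1|G3=1|1=1 G3=G1|G0=1|1=1 -> 0111
State from step 3 equals state from step 1 -> cycle length 2

Answer: 2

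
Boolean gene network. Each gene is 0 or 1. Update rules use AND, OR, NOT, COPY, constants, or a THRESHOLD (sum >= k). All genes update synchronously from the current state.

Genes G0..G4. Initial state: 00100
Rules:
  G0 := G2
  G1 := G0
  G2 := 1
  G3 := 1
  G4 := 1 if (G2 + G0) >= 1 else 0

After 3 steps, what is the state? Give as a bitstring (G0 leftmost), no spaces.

Step 1: G0=G2=1 G1=G0=0 G2=1(const) G3=1(const) G4=(1+0>=1)=1 -> 10111
Step 2: G0=G2=1 G1=G0=1 G2=1(const) G3=1(const) G4=(1+1>=1)=1 -> 11111
Step 3: G0=G2=1 G1=G0=1 G2=1(const) G3=1(const) G4=(1+1>=1)=1 -> 11111

11111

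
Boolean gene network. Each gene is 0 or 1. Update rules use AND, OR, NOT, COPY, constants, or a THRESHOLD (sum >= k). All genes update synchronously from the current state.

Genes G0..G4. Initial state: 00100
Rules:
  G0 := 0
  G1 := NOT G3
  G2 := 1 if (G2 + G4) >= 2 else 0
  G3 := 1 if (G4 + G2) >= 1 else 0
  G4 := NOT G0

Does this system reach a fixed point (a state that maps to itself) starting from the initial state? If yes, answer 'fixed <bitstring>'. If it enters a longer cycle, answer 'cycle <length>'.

Step 0: 00100
Step 1: G0=0(const) G1=NOT G3=NOT 0=1 G2=(1+0>=2)=0 G3=(0+1>=1)=1 G4=NOT G0=NOT 0=1 -> 01011
Step 2: G0=0(const) G1=NOT G3=NOT 1=0 G2=(0+1>=2)=0 G3=(1+0>=1)=1 G4=NOT G0=NOT 0=1 -> 00011
Step 3: G0=0(const) G1=NOT G3=NOT 1=0 G2=(0+1>=2)=0 G3=(1+0>=1)=1 G4=NOT G0=NOT 0=1 -> 00011
Fixed point reached at step 2: 00011

Answer: fixed 00011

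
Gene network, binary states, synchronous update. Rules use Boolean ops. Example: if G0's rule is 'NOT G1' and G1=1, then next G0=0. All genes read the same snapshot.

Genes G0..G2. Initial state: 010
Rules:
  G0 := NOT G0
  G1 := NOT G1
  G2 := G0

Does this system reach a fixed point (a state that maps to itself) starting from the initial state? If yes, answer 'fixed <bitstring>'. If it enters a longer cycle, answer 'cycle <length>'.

Answer: cycle 2

Derivation:
Step 0: 010
Step 1: G0=NOT G0=NOT 0=1 G1=NOT G1=NOT 1=0 G2=G0=0 -> 100
Step 2: G0=NOT G0=NOT 1=0 G1=NOT G1=NOT 0=1 G2=G0=1 -> 011
Step 3: G0=NOT G0=NOT 0=1 G1=NOT G1=NOT 1=0 G2=G0=0 -> 100
Cycle of length 2 starting at step 1 -> no fixed point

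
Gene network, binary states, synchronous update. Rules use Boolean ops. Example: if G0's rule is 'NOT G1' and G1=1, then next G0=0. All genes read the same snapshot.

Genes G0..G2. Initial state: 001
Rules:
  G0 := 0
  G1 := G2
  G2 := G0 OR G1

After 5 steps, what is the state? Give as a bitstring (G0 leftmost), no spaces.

Step 1: G0=0(const) G1=G2=1 G2=G0|G1=0|0=0 -> 010
Step 2: G0=0(const) G1=G2=0 G2=G0|G1=0|1=1 -> 001
Step 3: G0=0(const) G1=G2=1 G2=G0|G1=0|0=0 -> 010
Step 4: G0=0(const) G1=G2=0 G2=G0|G1=0|1=1 -> 001
Step 5: G0=0(const) G1=G2=1 G2=G0|G1=0|0=0 -> 010

010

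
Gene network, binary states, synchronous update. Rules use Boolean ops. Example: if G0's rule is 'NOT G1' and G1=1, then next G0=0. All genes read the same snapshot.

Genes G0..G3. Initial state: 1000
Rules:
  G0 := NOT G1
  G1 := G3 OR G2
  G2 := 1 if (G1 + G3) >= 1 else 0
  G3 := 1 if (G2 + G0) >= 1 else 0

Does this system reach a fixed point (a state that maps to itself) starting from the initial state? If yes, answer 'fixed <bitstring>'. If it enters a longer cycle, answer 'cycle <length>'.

Answer: fixed 0111

Derivation:
Step 0: 1000
Step 1: G0=NOT G1=NOT 0=1 G1=G3|G2=0|0=0 G2=(0+0>=1)=0 G3=(0+1>=1)=1 -> 1001
Step 2: G0=NOT G1=NOT 0=1 G1=G3|G2=1|0=1 G2=(0+1>=1)=1 G3=(0+1>=1)=1 -> 1111
Step 3: G0=NOT G1=NOT 1=0 G1=G3|G2=1|1=1 G2=(1+1>=1)=1 G3=(1+1>=1)=1 -> 0111
Step 4: G0=NOT G1=NOT 1=0 G1=G3|G2=1|1=1 G2=(1+1>=1)=1 G3=(1+0>=1)=1 -> 0111
Fixed point reached at step 3: 0111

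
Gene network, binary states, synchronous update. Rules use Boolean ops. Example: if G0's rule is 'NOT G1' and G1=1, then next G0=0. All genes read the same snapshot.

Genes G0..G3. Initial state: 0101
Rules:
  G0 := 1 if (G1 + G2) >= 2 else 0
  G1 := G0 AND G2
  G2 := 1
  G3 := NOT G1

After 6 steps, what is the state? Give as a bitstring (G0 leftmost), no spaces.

Step 1: G0=(1+0>=2)=0 G1=G0&G2=0&0=0 G2=1(const) G3=NOT G1=NOT 1=0 -> 0010
Step 2: G0=(0+1>=2)=0 G1=G0&G2=0&1=0 G2=1(const) G3=NOT G1=NOT 0=1 -> 0011
Step 3: G0=(0+1>=2)=0 G1=G0&G2=0&1=0 G2=1(const) G3=NOT G1=NOT 0=1 -> 0011
Step 4: G0=(0+1>=2)=0 G1=G0&G2=0&1=0 G2=1(const) G3=NOT G1=NOT 0=1 -> 0011
Step 5: G0=(0+1>=2)=0 G1=G0&G2=0&1=0 G2=1(const) G3=NOT G1=NOT 0=1 -> 0011
Step 6: G0=(0+1>=2)=0 G1=G0&G2=0&1=0 G2=1(const) G3=NOT G1=NOT 0=1 -> 0011

0011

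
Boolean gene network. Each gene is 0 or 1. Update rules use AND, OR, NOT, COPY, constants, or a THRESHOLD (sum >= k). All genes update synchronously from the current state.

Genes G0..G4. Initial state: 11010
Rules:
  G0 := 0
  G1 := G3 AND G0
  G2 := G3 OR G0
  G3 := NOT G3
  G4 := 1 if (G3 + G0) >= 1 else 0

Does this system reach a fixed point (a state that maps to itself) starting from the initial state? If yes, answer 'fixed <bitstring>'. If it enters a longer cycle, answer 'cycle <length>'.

Answer: cycle 2

Derivation:
Step 0: 11010
Step 1: G0=0(const) G1=G3&G0=1&1=1 G2=G3|G0=1|1=1 G3=NOT G3=NOT 1=0 G4=(1+1>=1)=1 -> 01101
Step 2: G0=0(const) G1=G3&G0=0&0=0 G2=G3|G0=0|0=0 G3=NOT G3=NOT 0=1 G4=(0+0>=1)=0 -> 00010
Step 3: G0=0(const) G1=G3&G0=1&0=0 G2=G3|G0=1|0=1 G3=NOT G3=NOT 1=0 G4=(1+0>=1)=1 -> 00101
Step 4: G0=0(const) G1=G3&G0=0&0=0 G2=G3|G0=0|0=0 G3=NOT G3=NOT 0=1 G4=(0+0>=1)=0 -> 00010
Cycle of length 2 starting at step 2 -> no fixed point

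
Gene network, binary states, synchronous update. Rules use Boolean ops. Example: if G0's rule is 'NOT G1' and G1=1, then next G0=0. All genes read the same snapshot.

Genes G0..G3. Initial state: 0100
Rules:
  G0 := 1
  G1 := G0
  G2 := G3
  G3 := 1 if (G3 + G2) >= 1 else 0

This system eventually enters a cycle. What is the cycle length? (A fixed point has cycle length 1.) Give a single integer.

Step 0: 0100
Step 1: G0=1(const) G1=G0=0 G2=G3=0 G3=(0+0>=1)=0 -> 1000
Step 2: G0=1(const) G1=G0=1 G2=G3=0 G3=(0+0>=1)=0 -> 1100
Step 3: G0=1(const) G1=G0=1 G2=G3=0 G3=(0+0>=1)=0 -> 1100
State from step 3 equals state from step 2 -> cycle length 1

Answer: 1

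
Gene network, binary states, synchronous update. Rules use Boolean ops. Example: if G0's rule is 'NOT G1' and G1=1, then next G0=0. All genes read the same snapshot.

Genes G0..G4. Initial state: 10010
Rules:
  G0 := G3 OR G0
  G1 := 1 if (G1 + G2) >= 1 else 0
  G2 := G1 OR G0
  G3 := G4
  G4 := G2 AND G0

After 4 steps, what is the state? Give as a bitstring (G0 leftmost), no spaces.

Step 1: G0=G3|G0=1|1=1 G1=(0+0>=1)=0 G2=G1|G0=0|1=1 G3=G4=0 G4=G2&G0=0&1=0 -> 10100
Step 2: G0=G3|G0=0|1=1 G1=(0+1>=1)=1 G2=G1|G0=0|1=1 G3=G4=0 G4=G2&G0=1&1=1 -> 11101
Step 3: G0=G3|G0=0|1=1 G1=(1+1>=1)=1 G2=G1|G0=1|1=1 G3=G4=1 G4=G2&G0=1&1=1 -> 11111
Step 4: G0=G3|G0=1|1=1 G1=(1+1>=1)=1 G2=G1|G0=1|1=1 G3=G4=1 G4=G2&G0=1&1=1 -> 11111

11111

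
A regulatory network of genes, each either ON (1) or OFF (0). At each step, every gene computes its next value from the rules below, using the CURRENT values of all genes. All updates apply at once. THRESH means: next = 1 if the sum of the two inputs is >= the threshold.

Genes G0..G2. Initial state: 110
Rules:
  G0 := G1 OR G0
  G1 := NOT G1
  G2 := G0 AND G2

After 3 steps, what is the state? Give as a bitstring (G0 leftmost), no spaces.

Step 1: G0=G1|G0=1|1=1 G1=NOT G1=NOT 1=0 G2=G0&G2=1&0=0 -> 100
Step 2: G0=G1|G0=0|1=1 G1=NOT G1=NOT 0=1 G2=G0&G2=1&0=0 -> 110
Step 3: G0=G1|G0=1|1=1 G1=NOT G1=NOT 1=0 G2=G0&G2=1&0=0 -> 100

100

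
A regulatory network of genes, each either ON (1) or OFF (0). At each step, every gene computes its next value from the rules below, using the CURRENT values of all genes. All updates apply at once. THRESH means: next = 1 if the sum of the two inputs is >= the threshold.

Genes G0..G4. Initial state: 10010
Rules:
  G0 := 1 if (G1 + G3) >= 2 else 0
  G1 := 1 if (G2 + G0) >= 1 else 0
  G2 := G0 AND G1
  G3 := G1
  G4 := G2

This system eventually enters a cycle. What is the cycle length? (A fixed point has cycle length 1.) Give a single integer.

Step 0: 10010
Step 1: G0=(0+1>=2)=0 G1=(0+1>=1)=1 G2=G0&G1=1&0=0 G3=G1=0 G4=G2=0 -> 01000
Step 2: G0=(1+0>=2)=0 G1=(0+0>=1)=0 G2=G0&G1=0&1=0 G3=G1=1 G4=G2=0 -> 00010
Step 3: G0=(0+1>=2)=0 G1=(0+0>=1)=0 G2=G0&G1=0&0=0 G3=G1=0 G4=G2=0 -> 00000
Step 4: G0=(0+0>=2)=0 G1=(0+0>=1)=0 G2=G0&G1=0&0=0 G3=G1=0 G4=G2=0 -> 00000
State from step 4 equals state from step 3 -> cycle length 1

Answer: 1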